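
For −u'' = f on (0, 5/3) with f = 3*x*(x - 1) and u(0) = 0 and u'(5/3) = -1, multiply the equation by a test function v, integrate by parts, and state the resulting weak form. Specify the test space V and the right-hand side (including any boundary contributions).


V = {v ∈ H^1(0, 5/3) : v(0) = 0} (test functions vanish at x = 0 where u is specified); weak form: ∫_0^5/3 u'v' dx = ∫_0^5/3 (3*x*(x - 1)) v dx − v(5/3) for all v ∈ V.

Multiply both sides by a test function v and integrate from 0 to 5/3:
  ∫_0^5/3 −u''(x) v(x) dx = ∫_0^5/3 f(x) v(x) dx.
Integrate the LHS by parts once:
  ∫_0^5/3 −u'' v dx = −[u'(x) v(x)]_0^5/3 + ∫_0^5/3 u'(x) v'(x) dx.
Thus ∫_0^5/3 u'(x) v'(x) dx = ∫_0^5/3 f(x) v(x) dx + [u'(x) v(x)]_0^5/3.
Choose V so that boundary terms are either known or forced to vanish.
Mixed BC: u(0) = 0 (Dirichlet) and u'(5/3) = -1 (Neumann). Define V = {v ∈ H^1(0, 5/3) : v(0) = 0}. Then [u' v]_0^5/3 = u'(5/3)·v(5/3) − u'(0)·0 = − v(5/3).
Weak formulation: find u (satisfying any essential BC) such that ∫_0^5/3 u'(x) v'(x) dx = ∫_0^5/3 f v dx − v(5/3) for all v ∈ V (Dirichlet at 0 absorbed into V; Neumann datum at x = 5/3 contributes the boundary term).
Substituting f(x) = 3*x*(x - 1), the right-hand side is ∫_0^5/3 (3*x*(x - 1)) v dx − v(5/3).


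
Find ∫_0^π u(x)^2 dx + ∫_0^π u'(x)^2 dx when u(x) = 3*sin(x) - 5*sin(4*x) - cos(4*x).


||u||_{H^1(0,π)}^2 = 68/5 + 230*π

u'(x) = 4*sin(4*x) + 3*cos(x) - 20*cos(4*x).
Expand u² and (u')² and integrate term by term on (0, π), using: for integers n ≥ 1, ∫_0^π sin²(nx) dx = ∫_0^π cos²(nx) dx = π/2; for n ≠ n', ∫_0^π sin(nx)sin(n'x) dx = ∫_0^π cos(nx)cos(n'x) dx = 0; and by product-to-sum, ∫_0^π sin(nx)cos(n'x) dx = ½∫_0^π [sin((n+n')x) + sin((n−n')x)] dx, which is 0 when n+n' is even and 2n/(n²−n'²) when n+n' is odd (it need not vanish on (0, π)).
  u² squared terms: (-1)²·∫cos(4x)² dx = 1·π/2 = π/2;  (-5)²·∫sin(4x)² dx = 25·π/2 = 25*π/2;  (3)²·∫sin(x)² dx = 9·π/2 = 9*π/2.
  u² cross terms: 2·(-1)·(-5)·∫cos(4x)·sin(4x) dx = 10·(0) = 0;  2·(-1)·(3)·∫cos(4x)·sin(x) dx = -6·(-2/15) = 4/5;  2·(-5)·(3)·∫sin(4x)·sin(x) dx = -30·(0) = 0.
  So ∫_0^π u² dx = π/2 + 25*π/2 + 9*π/2 + 0 + 4/5 + 0 = 4/5 + 35*π/2.
  (u')² squared terms: (-20)²·∫cos(4x)² dx = 400·π/2 = 200*π;  (3)²·∫cos(x)² dx = 9·π/2 = 9*π/2;  (4)²·∫sin(4x)² dx = 16·π/2 = 8*π.
  (u')² cross terms: 2·(-20)·(3)·∫cos(4x)·cos(x) dx = -120·(0) = 0;  2·(-20)·(4)·∫cos(4x)·sin(4x) dx = -160·(0) = 0;  2·(3)·(4)·∫cos(x)·sin(4x) dx = 24·(8/15) = 64/5.
  So ∫_0^π (u')² dx = 200*π + 9*π/2 + 8*π + 0 + 0 + 64/5 = 64/5 + 425*π/2.
||u||_{H^1}^2 = (4/5 + 35*π/2) + (64/5 + 425*π/2) = 68/5 + 230*π.


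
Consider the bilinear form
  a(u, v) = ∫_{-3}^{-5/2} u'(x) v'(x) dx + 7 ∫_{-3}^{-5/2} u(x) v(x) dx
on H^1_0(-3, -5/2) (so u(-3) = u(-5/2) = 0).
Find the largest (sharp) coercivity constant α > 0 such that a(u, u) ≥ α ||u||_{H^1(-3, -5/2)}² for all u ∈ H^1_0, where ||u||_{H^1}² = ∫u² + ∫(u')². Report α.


α = 1

Coercivity of a(·,·) on H^1_0(-3, -5/2) means a(u, u) ≥ α ||u||_{H^1}² for every u ∈ H^1_0.
The interval has length L = 1/2, and Poincaré/coercivity depend only on L. Here a(u, u) = ∫(u')² + (7)·∫u².
Here c = 7 ≥ 1, so a(u,u) = ∫(u')² + c∫u² ≥ ∫(u')² + ∫u² = ||u||_{H^1}², i.e. α = 1 works. No larger α is possible: a(u,u) ≥ α||u||_{H^1}² means (1−α)∫(u')² ≥ (α−c)∫u², and for the modes u_n = sin(nπ(x−x₀)/L) (x₀ the left endpoint) one has ∫u_n²/∫(u_n')² = (L/(nπ))² → 0, so a(u_n,u_n)/||u_n||_{H^1}² → 1. Hence the optimal constant is α = 1.
Therefore α = 1.


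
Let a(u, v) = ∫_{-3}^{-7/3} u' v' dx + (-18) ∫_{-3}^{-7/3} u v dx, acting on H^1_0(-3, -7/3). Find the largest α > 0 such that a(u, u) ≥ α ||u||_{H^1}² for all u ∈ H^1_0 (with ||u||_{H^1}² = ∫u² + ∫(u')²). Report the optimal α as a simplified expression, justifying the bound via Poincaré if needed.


α = 9*(-8 + π^2)/(4 + 9*π^2)

Coercivity of a(·,·) on H^1_0(-3, -7/3) means a(u, u) ≥ α ||u||_{H^1}² for every u ∈ H^1_0.
The interval has length L = 2/3, and Poincaré/coercivity depend only on L. Here a(u, u) = ∫(u')² + (-18)·∫u².
Here c = -18 < 0 with |c| < (π/L)² = 9*π^2/4, so coercivity still holds. The condition a(u,u) ≥ α||u||_{H^1}² reads (1−α)∫(u')² ≥ (α−c)∫u². Any admissible α is ≤ 1 (rapidly oscillating u have ∫u²/∫(u')² → 0), and α = 1 would force 0 ≥ (1−c)∫u², impossible since c < 1; so 1−α > 0. By the sharp Poincaré inequality on H^1_0 of an interval of length L, ∫(u')² ≥ (π/L)²∫u² with equality for the first sine mode sin(π(x−x₀)/L) (x₀ the left endpoint), so the inequality holds for all u iff (1−α)(π/L)² ≥ α − c, i.e. α ≤ ((π/L)² + c)/((π/L)² + 1) = (1 + c(L/π)²)/(1 + (L/π)²). (Direct route, valid since c ≤ 0: Poincaré gives c∫u² ≥ c(L/π)²∫(u')², so a(u,u) ≥ (1 + c(L/π)²)∫(u')², while ||u||_{H^1}² ≤ (1 + (L/π)²)∫(u')²; dividing yields the same α.) With (π/L)² = 9*π^2/4 and c = -18, the largest admissible constant is α = ((π/L)² + c)/((π/L)² + 1).
Simplifying, α = 9*(-8 + π^2)/(4 + 9*π^2).


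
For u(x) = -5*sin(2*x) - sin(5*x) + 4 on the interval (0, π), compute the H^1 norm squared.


||u||_{H^1(0,π)}^2 = -16/5 + 183*π/2

u'(x) = -10*cos(2*x) - 5*cos(5*x).
Expand u² and (u')² and integrate term by term on (0, π), using: for integers n ≥ 1, ∫_0^π sin²(nx) dx = ∫_0^π cos²(nx) dx = π/2; for n ≠ n', ∫_0^π sin(nx)sin(n'x) dx = ∫_0^π cos(nx)cos(n'x) dx = 0; and by product-to-sum, ∫_0^π sin(nx)cos(n'x) dx = ½∫_0^π [sin((n+n')x) + sin((n−n')x)] dx, which is 0 when n+n' is even and 2n/(n²−n'²) when n+n' is odd (it need not vanish on (0, π)). For the constant mode: ∫_0^π 1 dx = π, ∫_0^π cos(nx) dx = 0, ∫_0^π sin(nx) dx = (1−(−1)^n)/n.
  u² squared terms: (4)²·∫1 dx = 16·π = 16*π;  (-1)²·∫sin(5x)² dx = 1·π/2 = π/2;  (-5)²·∫sin(2x)² dx = 25·π/2 = 25*π/2.
  u² cross terms: 2·(4)·(-1)·∫1·sin(5x) dx = -8·(2/5) = -16/5;  2·(4)·(-5)·∫1·sin(2x) dx = -40·(0) = 0;  2·(-1)·(-5)·∫sin(5x)·sin(2x) dx = 10·(0) = 0.
  So ∫_0^π u² dx = 16*π + π/2 + 25*π/2 − 16/5 + 0 + 0 = -16/5 + 29*π.
  (u')² squared terms: (-10)²·∫cos(2x)² dx = 100·π/2 = 50*π;  (-5)²·∫cos(5x)² dx = 25·π/2 = 25*π/2.
  (u')² cross terms: 2·(-10)·(-5)·∫cos(2x)·cos(5x) dx = 100·(0) = 0.
  So ∫_0^π (u')² dx = 50*π + 25*π/2 + 0 = 125*π/2.
||u||_{H^1}^2 = (-16/5 + 29*π) + (125*π/2) = -16/5 + 183*π/2.


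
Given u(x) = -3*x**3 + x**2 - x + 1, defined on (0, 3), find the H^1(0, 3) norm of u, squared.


||u||_{H^1}^2 = 198543/35

The H^1 norm (squared) on an interval (0, L) is
  ||u||_{H^1}^2 = ∫_0^L u(x)^2 dx + ∫_0^L u'(x)^2 dx.
Compute u'(x) = -9*x**2 + 2*x - 1.
Then u(x)^2 = 9*x**6 - 6*x**5 + 7*x**4 - 8*x**3 + 3*x**2 - 2*x + 1 and u'(x)^2 = 81*x**4 - 36*x**3 + 22*x**2 - 4*x + 1.
Integrate each monomial from 0 to 3 using ∫_0^3 c·x^n dx = c·3^(n+1)/(n+1):
  ∫_0^3 u(x)^2 dx = ∫_0^3 (9*x^6 - 6*x^5 + 7*x^4 - 8*x^3 + 3*x^2 - 2*x + 1) dx. Term by term:
    ∫_0^3 9*x^6 dx = 19683/7;  ∫_0^3 -6*x^5 dx = -729;  ∫_0^3 7*x^4 dx = 1701/5;
    ∫_0^3 -8*x^3 dx = -162;  ∫_0^3 3*x^2 dx = 27;  ∫_0^3 -2*x dx = -9;
    ∫_0^3 1 dx = 3.
  Sum: 19683/7 − 729 + 1701/5 − 162 + 27 − 9 + 3 = 79872/35.
  ∫_0^3 u'(x)^2 dx = ∫_0^3 (81*x^4 - 36*x^3 + 22*x^2 - 4*x + 1) dx. Term by term:
    ∫_0^3 81*x^4 dx = 19683/5;  ∫_0^3 -36*x^3 dx = -729;  ∫_0^3 22*x^2 dx = 198;
    ∫_0^3 -4*x dx = -18;  ∫_0^3 1 dx = 3.
  Sum: 19683/5 − 729 + 198 − 18 + 3 = 16953/5.
Adding: ||u||_{H^1}^2 = 79872/35 + 16953/5 = 198543/35.


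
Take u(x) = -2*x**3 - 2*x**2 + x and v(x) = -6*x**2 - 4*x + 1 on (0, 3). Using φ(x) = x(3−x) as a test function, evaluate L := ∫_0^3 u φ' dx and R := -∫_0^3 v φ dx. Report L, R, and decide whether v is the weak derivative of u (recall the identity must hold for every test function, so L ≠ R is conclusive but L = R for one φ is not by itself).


LHS = 477/5, RHS = 477/5. Yes, v = u' weakly.

u(x) = -2*x**3 - 2*x**2 + x, classical derivative u'(x) = -6*x**2 - 4*x + 1.
φ(x) = x(3−x), so φ'(x) = 3 - 2*x.
Note φ(0) = φ(3) = 0, so the boundary term u·φ vanishes.
LHS = ∫_0^3 u(x) φ'(x) dx = ∫_0^3 (4*x^4 - 2*x^3 - 8*x^2 + 3*x) dx. Term by term:
  ∫_0^3 4*x^4 dx = 972/5;  ∫_0^3 -2*x^3 dx = -81/2;  ∫_0^3 -8*x^2 dx = -72;
  ∫_0^3 3*x dx = 27/2.
Sum: 972/5 − 81/2 − 72 + 27/2 = 477/5.
So LHS = 477/5.
∫_0^3 v(x) φ(x) dx = ∫_0^3 (6*x^4 - 14*x^3 - 13*x^2 + 3*x) dx. Term by term:
  ∫_0^3 6*x^4 dx = 1458/5;  ∫_0^3 -14*x^3 dx = -567/2;  ∫_0^3 -13*x^2 dx = -117;
  ∫_0^3 3*x dx = 27/2.
Sum: 1458/5 − 567/2 − 117 + 27/2 = -477/5.
So RHS = -∫_0^3 v(x) φ(x) dx = 477/5.
LHS = RHS, so the identity holds for this test φ.
Moreover u is smooth here and v(x) = u'(x) = -6*x**2 - 4*x + 1 pointwise, so the identity holds for every test function. Hence v is the weak derivative of u.


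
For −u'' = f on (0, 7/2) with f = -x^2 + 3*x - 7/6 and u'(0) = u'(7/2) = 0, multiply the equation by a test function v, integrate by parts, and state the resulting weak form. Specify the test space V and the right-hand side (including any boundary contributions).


V = H^1(0, 7/2) (no boundary constraint on v; u is determined up to an additive constant); weak form: ∫_0^7/2 u'v' dx = ∫_0^7/2 (-x^2 + 3*x - 7/6) v dx for all v ∈ V.

Multiply both sides by a test function v and integrate from 0 to 7/2:
  ∫_0^7/2 −u''(x) v(x) dx = ∫_0^7/2 f(x) v(x) dx.
Integrate the LHS by parts once:
  ∫_0^7/2 −u'' v dx = −[u'(x) v(x)]_0^7/2 + ∫_0^7/2 u'(x) v'(x) dx.
Thus ∫_0^7/2 u'(x) v'(x) dx = ∫_0^7/2 f(x) v(x) dx + [u'(x) v(x)]_0^7/2.
Choose V so that boundary terms are either known or forced to vanish.
u has homogeneous Neumann: u'(0) = u'(7/2) = 0. So [u' v]_0^7/2 = 0·v(7/2) − 0·v(0) = 0 for any v; take V = H^1(0, 7/2).
Weak formulation: find u (satisfying any essential BC) such that ∫_0^7/2 u'(x) v'(x) dx = ∫_0^7/2 f v dx for all v ∈ V (homogeneous Neumann, so boundary terms vanish).
Substituting f(x) = -x^2 + 3*x - 7/6, the right-hand side is ∫_0^7/2 (-x^2 + 3*x - 7/6) v dx.
Compatibility check (pure Neumann): taking v ≡ 1 ∈ V gives 0 = ∫_0^7/2 f dx + (0) − (0), i.e. ∫_0^7/2 f dx must equal u'(0) − u'(7/2) = 0. Indeed ∫_0^7/2 (-x^2 + 3*x - 7/6) dx = 0, so the data are compatible. The solution is then unique only up to an additive constant (fix it e.g. by requiring ∫_0^7/2 u dx = 0).


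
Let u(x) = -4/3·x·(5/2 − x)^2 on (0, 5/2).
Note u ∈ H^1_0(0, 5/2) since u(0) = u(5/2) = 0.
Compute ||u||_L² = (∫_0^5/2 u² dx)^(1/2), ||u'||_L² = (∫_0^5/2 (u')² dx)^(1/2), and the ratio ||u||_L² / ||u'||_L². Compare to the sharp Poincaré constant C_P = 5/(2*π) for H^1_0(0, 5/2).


||u||_L² / ||u'||_L² = 5*sqrt(14)/28 < C_P = 5/(2*π).

u(x) = -4/3·x·(5/2 − x)^2, so u'(x) = -4*x^2 + 40*x/3 - 25/3.
u(x) = -4/3·x·(5/2 − x)^2 vanishes at x = 0 and x = 5/2, so u ∈ H^1_0(0, 5/2). Differentiate via the product rule and integrate the resulting polynomials term by term.
  ∫_0^5/2 u² dx = ∫_0^5/2 (16*x^6/9 - 160*x^5/9 + 200*x^4/3 - 1000*x^3/9 + 625*x^2/9) dx. Term by term:
    ∫_0^5/2 16*x^6/9 dx = 78125/504;  ∫_0^5/2 -160*x^5/9 dx = -78125/108;  ∫_0^5/2 200*x^4/3 dx = 15625/12;
    ∫_0^5/2 -1000*x^3/9 dx = -78125/72;  ∫_0^5/2 625*x^2/9 dx = 78125/216.
  Sum: 78125/504 − 78125/108 + 15625/12 − 78125/72 + 78125/216 = 15625/1512.
  ∫_0^5/2 (u')² dx = ∫_0^5/2 (16*x^4 - 320*x^3/3 + 2200*x^2/9 - 2000*x/9 + 625/9) dx. Term by term:
    ∫_0^5/2 16*x^4 dx = 625/2;  ∫_0^5/2 -320*x^3/3 dx = -3125/3;  ∫_0^5/2 2200*x^2/9 dx = 34375/27;
    ∫_0^5/2 -2000*x/9 dx = -6250/9;  ∫_0^5/2 625/9 dx = 3125/18.
  Sum: 625/2 − 3125/3 + 34375/27 − 6250/9 + 3125/18 = 625/27.
∫_0^5/2 u² dx = 15625/1512, so ||u||_L² = 125*sqrt(42)/252.
∫_0^5/2 (u')² dx = 625/27, so ||u'||_L² = 25*sqrt(3)/9.
Ratio ||u||_L² / ||u'||_L² = 5*sqrt(14)/28.
Sharp Poincaré constant on H^1_0(0, 5/2) is C_P = L/π = 5/(2*π), achieved by sin(2*π/5·x).
A polynomial bump cannot attain the sharp Poincaré constant (only the first sine eigenfunction does), so the ratio is strictly less than C_P, consistent with ||u||_L² ≤ C_P ||u'||_L².


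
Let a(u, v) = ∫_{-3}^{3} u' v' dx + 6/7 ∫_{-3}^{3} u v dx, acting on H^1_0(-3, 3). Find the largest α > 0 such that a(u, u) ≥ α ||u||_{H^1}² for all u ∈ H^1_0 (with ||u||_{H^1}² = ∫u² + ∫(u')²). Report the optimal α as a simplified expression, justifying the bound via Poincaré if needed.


α = (π^2 + 216/7)/(π^2 + 36)

Coercivity of a(·,·) on H^1_0(-3, 3) means a(u, u) ≥ α ||u||_{H^1}² for every u ∈ H^1_0.
The interval has length L = 6, and Poincaré/coercivity depend only on L. Here a(u, u) = ∫(u')² + (6/7)·∫u².
Here 0 < c = 6/7 < 1. The condition a(u,u) ≥ α||u||_{H^1}² reads (1−α)∫(u')² ≥ (α−c)∫u². Any admissible α is ≤ 1 (rapidly oscillating u have ∫u²/∫(u')² → 0), and α = 1 would force 0 ≥ (1−c)∫u², impossible since c < 1; so 1−α > 0. By the sharp Poincaré inequality on H^1_0 of an interval of length L, ∫(u')² ≥ (π/L)²∫u² with equality for the first sine mode sin(π(x−x₀)/L) (x₀ the left endpoint), so the inequality holds for all u iff (1−α)(π/L)² ≥ α − c, i.e. α ≤ ((π/L)² + c)/((π/L)² + 1) = (1 + c(L/π)²)/(1 + (L/π)²). With (π/L)² = π^2/36 and c = 6/7, the largest admissible constant is α = ((π/L)² + c)/((π/L)² + 1).
Simplifying, α = (π^2 + 216/7)/(π^2 + 36).


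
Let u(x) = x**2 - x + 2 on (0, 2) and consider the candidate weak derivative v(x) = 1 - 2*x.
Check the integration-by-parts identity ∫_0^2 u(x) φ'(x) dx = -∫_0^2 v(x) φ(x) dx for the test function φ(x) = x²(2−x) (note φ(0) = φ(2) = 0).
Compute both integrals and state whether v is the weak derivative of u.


LHS = -28/15, RHS = 28/15. No, v is not the weak derivative of u.

u(x) = x**2 - x + 2, classical derivative u'(x) = 2*x - 1.
φ(x) = x²(2−x), so φ'(x) = x*(4 - 3*x).
Note φ(0) = φ(2) = 0, so the boundary term u·φ vanishes.
LHS = ∫_0^2 u(x) φ'(x) dx = ∫_0^2 (-3*x^4 + 7*x^3 - 10*x^2 + 8*x) dx. Term by term:
  ∫_0^2 -3*x^4 dx = -96/5;  ∫_0^2 7*x^3 dx = 28;  ∫_0^2 -10*x^2 dx = -80/3;
  ∫_0^2 8*x dx = 16.
Sum: -96/5 + 28 − 80/3 + 16 = -28/15.
So LHS = -28/15.
∫_0^2 v(x) φ(x) dx = ∫_0^2 (2*x^4 - 5*x^3 + 2*x^2) dx. Term by term:
  ∫_0^2 2*x^4 dx = 64/5;  ∫_0^2 -5*x^3 dx = -20;  ∫_0^2 2*x^2 dx = 16/3.
Sum: 64/5 − 20 + 16/3 = -28/15.
So RHS = -∫_0^2 v(x) φ(x) dx = 28/15.
LHS − RHS = -56/15 ≠ 0, so the identity fails.
(For a valid weak derivative the identity must hold for EVERY test function, in particular this one. The failure shows v is NOT the weak derivative of u.)
Correct weak derivative would be u'(x) = 2*x - 1.


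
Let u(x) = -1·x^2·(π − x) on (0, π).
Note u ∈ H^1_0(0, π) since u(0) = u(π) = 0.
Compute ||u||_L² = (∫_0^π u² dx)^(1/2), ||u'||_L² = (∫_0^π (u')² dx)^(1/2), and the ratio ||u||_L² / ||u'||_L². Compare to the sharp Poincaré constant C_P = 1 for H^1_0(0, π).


||u||_L² / ||u'||_L² = sqrt(14)*π/14 < C_P = 1.

u(x) = -1·x^2·(π − x), so u'(x) = x*(3*x - 2*π).
u(x) = -1·x^2·(π − x) vanishes at x = 0 and x = π, so u ∈ H^1_0(0, π). Differentiate via the product rule and integrate the resulting polynomials term by term.
  ∫_0^π u² dx = ∫_0^π (x^6 - 2*π*x^5 + π^2*x^4) dx. Term by term:
    ∫_0^π x^6 dx = π^7/7;  ∫_0^π -2*π*x^5 dx = -π^7/3;  ∫_0^π π^2*x^4 dx = π^7/5.
  Sum: π^7/7 − π^7/3 + π^7/5 = π^7/105.
  ∫_0^π (u')² dx = ∫_0^π (9*x^4 - 12*π*x^3 + 4*π^2*x^2) dx. Term by term:
    ∫_0^π 9*x^4 dx = 9*π^5/5;  ∫_0^π -12*π*x^3 dx = -3*π^5;  ∫_0^π 4*π^2*x^2 dx = 4*π^5/3.
  Sum: 9*π^5/5 − 3*π^5 + 4*π^5/3 = 2*π^5/15.
∫_0^π u² dx = π^7/105, so ||u||_L² = sqrt(105)*π^(7/2)/105.
∫_0^π (u')² dx = 2*π^5/15, so ||u'||_L² = sqrt(30)*π^(5/2)/15.
Ratio ||u||_L² / ||u'||_L² = sqrt(14)*π/14.
Sharp Poincaré constant on H^1_0(0, π) is C_P = L/π = 1, achieved by sin(x).
A polynomial bump cannot attain the sharp Poincaré constant (only the first sine eigenfunction does), so the ratio is strictly less than C_P, consistent with ||u||_L² ≤ C_P ||u'||_L².


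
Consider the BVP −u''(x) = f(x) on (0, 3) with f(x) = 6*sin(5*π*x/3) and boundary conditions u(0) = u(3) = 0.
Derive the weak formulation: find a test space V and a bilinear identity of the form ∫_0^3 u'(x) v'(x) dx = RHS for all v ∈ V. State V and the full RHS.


V = H^1_0(0, 3) (so v(0) = v(3) = 0); weak form: ∫_0^3 u'v' dx = ∫_0^3 (6*sin(5*π*x/3)) v dx for all v ∈ V.

Multiply both sides by a test function v and integrate from 0 to 3:
  ∫_0^3 −u''(x) v(x) dx = ∫_0^3 f(x) v(x) dx.
Integrate the LHS by parts once:
  ∫_0^3 −u'' v dx = −[u'(x) v(x)]_0^3 + ∫_0^3 u'(x) v'(x) dx.
Thus ∫_0^3 u'(x) v'(x) dx = ∫_0^3 f(x) v(x) dx + [u'(x) v(x)]_0^3.
Choose V so that boundary terms are either known or forced to vanish.
u is Dirichlet: u(0) = u(3) = 0. Let V = H^1_0(0, 3); then v(0) = v(3) = 0, and [u' v]_0^3 = 0.
Weak formulation: find u (satisfying any essential BC) such that ∫_0^3 u'(x) v'(x) dx = ∫_0^3 f v dx for all v ∈ V.
Substituting f(x) = 6*sin(5*π*x/3), the right-hand side is ∫_0^3 (6*sin(5*π*x/3)) v dx.


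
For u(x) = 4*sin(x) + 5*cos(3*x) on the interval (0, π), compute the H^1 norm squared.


||u||_{H^1(0,π)}^2 = 141*π

u'(x) = -15*sin(3*x) + 4*cos(x).
Expand u² and (u')² and integrate term by term on (0, π), using: for integers n ≥ 1, ∫_0^π sin²(nx) dx = ∫_0^π cos²(nx) dx = π/2; for n ≠ n', ∫_0^π sin(nx)sin(n'x) dx = ∫_0^π cos(nx)cos(n'x) dx = 0; and by product-to-sum, ∫_0^π sin(nx)cos(n'x) dx = ½∫_0^π [sin((n+n')x) + sin((n−n')x)] dx, which is 0 when n+n' is even and 2n/(n²−n'²) when n+n' is odd (it need not vanish on (0, π)).
  u² squared terms: (4)²·∫sin(x)² dx = 16·π/2 = 8*π;  (5)²·∫cos(3x)² dx = 25·π/2 = 25*π/2.
  u² cross terms: 2·(4)·(5)·∫sin(x)·cos(3x) dx = 40·(0) = 0.
  So ∫_0^π u² dx = 8*π + 25*π/2 + 0 = 41*π/2.
  (u')² squared terms: (-15)²·∫sin(3x)² dx = 225·π/2 = 225*π/2;  (4)²·∫cos(x)² dx = 16·π/2 = 8*π.
  (u')² cross terms: 2·(-15)·(4)·∫sin(3x)·cos(x) dx = -120·(0) = 0.
  So ∫_0^π (u')² dx = 225*π/2 + 8*π + 0 = 241*π/2.
||u||_{H^1}^2 = (41*π/2) + (241*π/2) = 141*π.


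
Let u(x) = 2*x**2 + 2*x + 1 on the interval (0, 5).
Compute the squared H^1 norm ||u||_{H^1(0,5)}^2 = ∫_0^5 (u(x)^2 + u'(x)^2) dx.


||u||_{H^1}^2 = 5025

The H^1 norm (squared) on an interval (0, L) is
  ||u||_{H^1}^2 = ∫_0^L u(x)^2 dx + ∫_0^L u'(x)^2 dx.
Compute u'(x) = 4*x + 2.
Then u(x)^2 = 4*x**4 + 8*x**3 + 8*x**2 + 4*x + 1 and u'(x)^2 = 16*x**2 + 16*x + 4.
Integrate each monomial from 0 to 5 using ∫_0^5 c·x^n dx = c·5^(n+1)/(n+1):
  ∫_0^5 u(x)^2 dx = ∫_0^5 (4*x^4 + 8*x^3 + 8*x^2 + 4*x + 1) dx. Term by term:
    ∫_0^5 4*x^4 dx = 2500;  ∫_0^5 8*x^3 dx = 1250;  ∫_0^5 8*x^2 dx = 1000/3;
    ∫_0^5 4*x dx = 50;  ∫_0^5 1 dx = 5.
  Sum: 2500 + 1250 + 1000/3 + 50 + 5 = 12415/3.
  ∫_0^5 u'(x)^2 dx = ∫_0^5 (16*x^2 + 16*x + 4) dx. Term by term:
    ∫_0^5 16*x^2 dx = 2000/3;  ∫_0^5 16*x dx = 200;  ∫_0^5 4 dx = 20.
  Sum: 2000/3 + 200 + 20 = 2660/3.
Adding: ||u||_{H^1}^2 = 12415/3 + 2660/3 = 5025.


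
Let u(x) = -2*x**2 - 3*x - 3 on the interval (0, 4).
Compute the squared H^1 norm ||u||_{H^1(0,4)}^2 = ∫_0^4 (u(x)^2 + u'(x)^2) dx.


||u||_{H^1}^2 = 41768/15

The H^1 norm (squared) on an interval (0, L) is
  ||u||_{H^1}^2 = ∫_0^L u(x)^2 dx + ∫_0^L u'(x)^2 dx.
Compute u'(x) = -4*x - 3.
Then u(x)^2 = 4*x**4 + 12*x**3 + 21*x**2 + 18*x + 9 and u'(x)^2 = 16*x**2 + 24*x + 9.
Integrate each monomial from 0 to 4 using ∫_0^4 c·x^n dx = c·4^(n+1)/(n+1):
  ∫_0^4 u(x)^2 dx = ∫_0^4 (4*x^4 + 12*x^3 + 21*x^2 + 18*x + 9) dx. Term by term:
    ∫_0^4 4*x^4 dx = 4096/5;  ∫_0^4 12*x^3 dx = 768;  ∫_0^4 21*x^2 dx = 448;
    ∫_0^4 18*x dx = 144;  ∫_0^4 9 dx = 36.
  Sum: 4096/5 + 768 + 448 + 144 + 36 = 11076/5.
  ∫_0^4 u'(x)^2 dx = ∫_0^4 (16*x^2 + 24*x + 9) dx. Term by term:
    ∫_0^4 16*x^2 dx = 1024/3;  ∫_0^4 24*x dx = 192;  ∫_0^4 9 dx = 36.
  Sum: 1024/3 + 192 + 36 = 1708/3.
Adding: ||u||_{H^1}^2 = 11076/5 + 1708/3 = 41768/15.


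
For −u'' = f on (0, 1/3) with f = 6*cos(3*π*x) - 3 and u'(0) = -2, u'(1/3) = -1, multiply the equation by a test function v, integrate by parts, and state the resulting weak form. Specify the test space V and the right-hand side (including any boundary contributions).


V = H^1(0, 1/3) (v unrestricted at boundary; u is determined up to an additive constant); weak form: ∫_0^1/3 u'v' dx = ∫_0^1/3 (6*cos(3*π*x) - 3) v dx − v(1/3) + 2·v(0) for all v ∈ V.

Multiply both sides by a test function v and integrate from 0 to 1/3:
  ∫_0^1/3 −u''(x) v(x) dx = ∫_0^1/3 f(x) v(x) dx.
Integrate the LHS by parts once:
  ∫_0^1/3 −u'' v dx = −[u'(x) v(x)]_0^1/3 + ∫_0^1/3 u'(x) v'(x) dx.
Thus ∫_0^1/3 u'(x) v'(x) dx = ∫_0^1/3 f(x) v(x) dx + [u'(x) v(x)]_0^1/3.
Choose V so that boundary terms are either known or forced to vanish.
u has inhomogeneous Neumann u'(0) = -2, u'(1/3) = -1. [u' v]_0^1/3 = (-1)·v(1/3) − (-2)·v(0) = − v(1/3) + 2·v(0). Take V = H^1(0, 1/3); boundary term becomes part of RHS.
Weak formulation: find u (satisfying any essential BC) such that ∫_0^1/3 u'(x) v'(x) dx = ∫_0^1/3 f v dx − v(1/3) + 2·v(0) for all v ∈ V (Neumann data are natural BCs: they enter the RHS as boundary terms).
Substituting f(x) = 6*cos(3*π*x) - 3, the right-hand side is ∫_0^1/3 (6*cos(3*π*x) - 3) v dx − v(1/3) + 2·v(0).
Compatibility check (pure Neumann): taking v ≡ 1 ∈ V gives 0 = ∫_0^1/3 f dx + (-1) − (-2), i.e. ∫_0^1/3 f dx must equal u'(0) − u'(1/3) = -1. Indeed ∫_0^1/3 (6*cos(3*π*x) - 3) dx = -1, so the data are compatible. The solution is then unique only up to an additive constant (fix it e.g. by requiring ∫_0^1/3 u dx = 0).


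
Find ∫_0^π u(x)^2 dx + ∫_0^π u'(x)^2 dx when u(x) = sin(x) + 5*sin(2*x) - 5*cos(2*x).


||u||_{H^1(0,π)}^2 = 100/3 + 126*π

u'(x) = 10*sin(2*x) + cos(x) + 10*cos(2*x).
Expand u² and (u')² and integrate term by term on (0, π), using: for integers n ≥ 1, ∫_0^π sin²(nx) dx = ∫_0^π cos²(nx) dx = π/2; for n ≠ n', ∫_0^π sin(nx)sin(n'x) dx = ∫_0^π cos(nx)cos(n'x) dx = 0; and by product-to-sum, ∫_0^π sin(nx)cos(n'x) dx = ½∫_0^π [sin((n+n')x) + sin((n−n')x)] dx, which is 0 when n+n' is even and 2n/(n²−n'²) when n+n' is odd (it need not vanish on (0, π)).
  u² squared terms: (-5)²·∫cos(2x)² dx = 25·π/2 = 25*π/2;  (5)²·∫sin(2x)² dx = 25·π/2 = 25*π/2;  (1)²·∫sin(x)² dx = 1·π/2 = π/2.
  u² cross terms: 2·(-5)·(5)·∫cos(2x)·sin(2x) dx = -50·(0) = 0;  2·(-5)·(1)·∫cos(2x)·sin(x) dx = -10·(-2/3) = 20/3;  2·(5)·(1)·∫sin(2x)·sin(x) dx = 10·(0) = 0.
  So ∫_0^π u² dx = 25*π/2 + 25*π/2 + π/2 + 0 + 20/3 + 0 = 20/3 + 51*π/2.
  (u')² squared terms: (10)²·∫cos(2x)² dx = 100·π/2 = 50*π;  (10)²·∫sin(2x)² dx = 100·π/2 = 50*π;  (1)²·∫cos(x)² dx = 1·π/2 = π/2.
  (u')² cross terms: 2·(10)·(10)·∫cos(2x)·sin(2x) dx = 200·(0) = 0;  2·(10)·(1)·∫cos(2x)·cos(x) dx = 20·(0) = 0;  2·(10)·(1)·∫sin(2x)·cos(x) dx = 20·(4/3) = 80/3.
  So ∫_0^π (u')² dx = 50*π + 50*π + π/2 + 0 + 0 + 80/3 = 80/3 + 201*π/2.
||u||_{H^1}^2 = (20/3 + 51*π/2) + (80/3 + 201*π/2) = 100/3 + 126*π.


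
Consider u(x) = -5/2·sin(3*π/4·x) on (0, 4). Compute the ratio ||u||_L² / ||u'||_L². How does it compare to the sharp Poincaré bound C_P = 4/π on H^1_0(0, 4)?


||u||_L² / ||u'||_L² = 4/(3*π) < C_P = 4/π.

u(x) = -5/2·sin(3*π/4·x), so u'(x) = -15*π*cos(3*π*x/4)/8.
Writing u(x) = A·sin(kπx/L) with A = -5/2 and k = 3, use ∫_0^L sin²(kπx/L) dx = L/2 and ∫_0^L cos²(kπx/L) dx = L/2.
u² = 25/4·sin²(3*π/4·x) and (u')² = 225*π^2/64·cos²(3*π/4·x), and each of sin², cos² integrates to L/2 = 2 over (0, 4).
∫_0^4 u² dx = 25/2, so ||u||_L² = 5*sqrt(2)/2.
∫_0^4 (u')² dx = 225*π^2/32, so ||u'||_L² = 15*sqrt(2)*π/8.
Ratio ||u||_L² / ||u'||_L² = 4/(3*π).
Sharp Poincaré constant on H^1_0(0, 4) is C_P = L/π = 4/π, achieved by sin(π/4·x).
This is the k = 3 harmonic; the ratio L/(kπ) is strictly less than C_P = L/π, consistent with the sharp inequality ||u||_L² ≤ C_P ||u'||_L².


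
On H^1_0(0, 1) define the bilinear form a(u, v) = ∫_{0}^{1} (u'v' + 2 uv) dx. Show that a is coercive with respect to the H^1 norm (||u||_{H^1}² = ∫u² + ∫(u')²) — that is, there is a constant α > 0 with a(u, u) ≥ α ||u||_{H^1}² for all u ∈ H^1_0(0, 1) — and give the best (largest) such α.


α = 1

Coercivity of a(·,·) on H^1_0(0, 1) means a(u, u) ≥ α ||u||_{H^1}² for every u ∈ H^1_0.
The interval has length L = 1, and Poincaré/coercivity depend only on L. Here a(u, u) = ∫(u')² + (2)·∫u².
Here c = 2 ≥ 1, so a(u,u) = ∫(u')² + c∫u² ≥ ∫(u')² + ∫u² = ||u||_{H^1}², i.e. α = 1 works. No larger α is possible: a(u,u) ≥ α||u||_{H^1}² means (1−α)∫(u')² ≥ (α−c)∫u², and for the modes u_n = sin(nπ(x−x₀)/L) (x₀ the left endpoint) one has ∫u_n²/∫(u_n')² = (L/(nπ))² → 0, so a(u_n,u_n)/||u_n||_{H^1}² → 1. Hence the optimal constant is α = 1.
Therefore α = 1.


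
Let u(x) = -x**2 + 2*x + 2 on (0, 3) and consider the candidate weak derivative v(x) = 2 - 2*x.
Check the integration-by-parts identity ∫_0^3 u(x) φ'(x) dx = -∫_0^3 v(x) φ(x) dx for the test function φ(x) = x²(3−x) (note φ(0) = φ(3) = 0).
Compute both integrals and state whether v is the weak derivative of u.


LHS = 54/5, RHS = 54/5. Yes, v = u' weakly.

u(x) = -x**2 + 2*x + 2, classical derivative u'(x) = 2 - 2*x.
φ(x) = x²(3−x), so φ'(x) = 3*x*(2 - x).
Note φ(0) = φ(3) = 0, so the boundary term u·φ vanishes.
LHS = ∫_0^3 u(x) φ'(x) dx = ∫_0^3 (3*x^4 - 12*x^3 + 6*x^2 + 12*x) dx. Term by term:
  ∫_0^3 3*x^4 dx = 729/5;  ∫_0^3 -12*x^3 dx = -243;  ∫_0^3 6*x^2 dx = 54;
  ∫_0^3 12*x dx = 54.
Sum: 729/5 − 243 + 54 + 54 = 54/5.
So LHS = 54/5.
∫_0^3 v(x) φ(x) dx = ∫_0^3 (2*x^4 - 8*x^3 + 6*x^2) dx. Term by term:
  ∫_0^3 2*x^4 dx = 486/5;  ∫_0^3 -8*x^3 dx = -162;  ∫_0^3 6*x^2 dx = 54.
Sum: 486/5 − 162 + 54 = -54/5.
So RHS = -∫_0^3 v(x) φ(x) dx = 54/5.
LHS = RHS, so the identity holds for this test φ.
Moreover u is smooth here and v(x) = u'(x) = 2 - 2*x pointwise, so the identity holds for every test function. Hence v is the weak derivative of u.


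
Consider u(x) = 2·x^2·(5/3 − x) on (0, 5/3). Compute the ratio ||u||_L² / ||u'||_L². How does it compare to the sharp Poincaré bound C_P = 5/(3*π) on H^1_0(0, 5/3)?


||u||_L² / ||u'||_L² = 5*sqrt(14)/42 < C_P = 5/(3*π).

u(x) = 2·x^2·(5/3 − x), so u'(x) = 2*x*(10 - 9*x)/3.
u(x) = 2·x^2·(5/3 − x) vanishes at x = 0 and x = 5/3, so u ∈ H^1_0(0, 5/3). Differentiate via the product rule and integrate the resulting polynomials term by term.
  ∫_0^5/3 u² dx = ∫_0^5/3 (4*x^6 - 40*x^5/3 + 100*x^4/9) dx. Term by term:
    ∫_0^5/3 4*x^6 dx = 312500/15309;  ∫_0^5/3 -40*x^5/3 dx = -312500/6561;  ∫_0^5/3 100*x^4/9 dx = 62500/2187.
  Sum: 312500/15309 − 312500/6561 + 62500/2187 = 62500/45927.
  ∫_0^5/3 (u')² dx = ∫_0^5/3 (36*x^4 - 80*x^3 + 400*x^2/9) dx. Term by term:
    ∫_0^5/3 36*x^4 dx = 2500/27;  ∫_0^5/3 -80*x^3 dx = -12500/81;  ∫_0^5/3 400*x^2/9 dx = 50000/729.
  Sum: 2500/27 − 12500/81 + 50000/729 = 5000/729.
∫_0^5/3 u² dx = 62500/45927, so ||u||_L² = 250*sqrt(7)/567.
∫_0^5/3 (u')² dx = 5000/729, so ||u'||_L² = 50*sqrt(2)/27.
Ratio ||u||_L² / ||u'||_L² = 5*sqrt(14)/42.
Sharp Poincaré constant on H^1_0(0, 5/3) is C_P = L/π = 5/(3*π), achieved by sin(3*π/5·x).
A polynomial bump cannot attain the sharp Poincaré constant (only the first sine eigenfunction does), so the ratio is strictly less than C_P, consistent with ||u||_L² ≤ C_P ||u'||_L².


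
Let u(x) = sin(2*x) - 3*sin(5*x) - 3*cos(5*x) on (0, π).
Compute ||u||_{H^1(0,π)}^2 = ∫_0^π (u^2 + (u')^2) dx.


||u||_{H^1(0,π)}^2 = 208/7 + 473*π/2

u'(x) = 15*sin(5*x) + 2*cos(2*x) - 15*cos(5*x).
Expand u² and (u')² and integrate term by term on (0, π), using: for integers n ≥ 1, ∫_0^π sin²(nx) dx = ∫_0^π cos²(nx) dx = π/2; for n ≠ n', ∫_0^π sin(nx)sin(n'x) dx = ∫_0^π cos(nx)cos(n'x) dx = 0; and by product-to-sum, ∫_0^π sin(nx)cos(n'x) dx = ½∫_0^π [sin((n+n')x) + sin((n−n')x)] dx, which is 0 when n+n' is even and 2n/(n²−n'²) when n+n' is odd (it need not vanish on (0, π)).
  u² squared terms: (-3)²·∫cos(5x)² dx = 9·π/2 = 9*π/2;  (-3)²·∫sin(5x)² dx = 9·π/2 = 9*π/2;  (1)²·∫sin(2x)² dx = 1·π/2 = π/2.
  u² cross terms: 2·(-3)·(-3)·∫cos(5x)·sin(5x) dx = 18·(0) = 0;  2·(-3)·(1)·∫cos(5x)·sin(2x) dx = -6·(-4/21) = 8/7;  2·(-3)·(1)·∫sin(5x)·sin(2x) dx = -6·(0) = 0.
  So ∫_0^π u² dx = 9*π/2 + 9*π/2 + π/2 + 0 + 8/7 + 0 = 8/7 + 19*π/2.
  (u')² squared terms: (-15)²·∫cos(5x)² dx = 225·π/2 = 225*π/2;  (2)²·∫cos(2x)² dx = 4·π/2 = 2*π;  (15)²·∫sin(5x)² dx = 225·π/2 = 225*π/2.
  (u')² cross terms: 2·(-15)·(2)·∫cos(5x)·cos(2x) dx = -60·(0) = 0;  2·(-15)·(15)·∫cos(5x)·sin(5x) dx = -450·(0) = 0;  2·(2)·(15)·∫cos(2x)·sin(5x) dx = 60·(10/21) = 200/7.
  So ∫_0^π (u')² dx = 225*π/2 + 2*π + 225*π/2 + 0 + 0 + 200/7 = 200/7 + 227*π.
||u||_{H^1}^2 = (8/7 + 19*π/2) + (200/7 + 227*π) = 208/7 + 473*π/2.


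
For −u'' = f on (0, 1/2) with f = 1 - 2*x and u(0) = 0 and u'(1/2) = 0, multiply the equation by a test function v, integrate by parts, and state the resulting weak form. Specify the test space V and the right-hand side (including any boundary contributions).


V = {v ∈ H^1(0, 1/2) : v(0) = 0} (test functions vanish at x = 0 where u is specified); weak form: ∫_0^1/2 u'v' dx = ∫_0^1/2 (1 - 2*x) v dx for all v ∈ V.

Multiply both sides by a test function v and integrate from 0 to 1/2:
  ∫_0^1/2 −u''(x) v(x) dx = ∫_0^1/2 f(x) v(x) dx.
Integrate the LHS by parts once:
  ∫_0^1/2 −u'' v dx = −[u'(x) v(x)]_0^1/2 + ∫_0^1/2 u'(x) v'(x) dx.
Thus ∫_0^1/2 u'(x) v'(x) dx = ∫_0^1/2 f(x) v(x) dx + [u'(x) v(x)]_0^1/2.
Choose V so that boundary terms are either known or forced to vanish.
Mixed BC: u(0) = 0 (Dirichlet) and u'(1/2) = 0 (Neumann). Define V = {v ∈ H^1(0, 1/2) : v(0) = 0}. Then [u' v]_0^1/2 = u'(1/2)·v(1/2) − u'(0)·0 = 0.
Weak formulation: find u (satisfying any essential BC) such that ∫_0^1/2 u'(x) v'(x) dx = ∫_0^1/2 f v dx for all v ∈ V (Dirichlet at 0 absorbed into V; the Neumann datum at x = 1/2 is zero, so no boundary term remains).
Substituting f(x) = 1 - 2*x, the right-hand side is ∫_0^1/2 (1 - 2*x) v dx.


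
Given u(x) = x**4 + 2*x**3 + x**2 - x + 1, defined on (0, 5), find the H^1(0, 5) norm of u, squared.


||u||_{H^1}^2 = 51816530/63

The H^1 norm (squared) on an interval (0, L) is
  ||u||_{H^1}^2 = ∫_0^L u(x)^2 dx + ∫_0^L u'(x)^2 dx.
Compute u'(x) = 4*x**3 + 6*x**2 + 2*x - 1.
Then u(x)^2 = x**8 + 4*x**7 + 6*x**6 + 2*x**5 - x**4 + 2*x**3 + 3*x**2 - 2*x + 1 and u'(x)^2 = 16*x**6 + 48*x**5 + 52*x**4 + 16*x**3 - 8*x**2 - 4*x + 1.
Integrate each monomial from 0 to 5 using ∫_0^5 c·x^n dx = c·5^(n+1)/(n+1):
  ∫_0^5 u(x)^2 dx = ∫_0^5 (x^8 + 4*x^7 + 6*x^6 + 2*x^5 - x^4 + 2*x^3 + 3*x^2 - 2*x + 1) dx. Term by term:
    ∫_0^5 x^8 dx = 1953125/9;  ∫_0^5 4*x^7 dx = 390625/2;  ∫_0^5 6*x^6 dx = 468750/7;
    ∫_0^5 2*x^5 dx = 15625/3;  ∫_0^5 -x^4 dx = -625;  ∫_0^5 2*x^3 dx = 625/2;
    ∫_0^5 3*x^2 dx = 125;  ∫_0^5 -2*x dx = -25;  ∫_0^5 1 dx = 5.
  Sum: 1953125/9 + 390625/2 + 468750/7 + 15625/3 − 625 + 625/2 + 125 − 25 + 5 = 30510365/63.
  ∫_0^5 u'(x)^2 dx = ∫_0^5 (16*x^6 + 48*x^5 + 52*x^4 + 16*x^3 - 8*x^2 - 4*x + 1) dx. Term by term:
    ∫_0^5 16*x^6 dx = 1250000/7;  ∫_0^5 48*x^5 dx = 125000;  ∫_0^5 52*x^4 dx = 32500;
    ∫_0^5 16*x^3 dx = 2500;  ∫_0^5 -8*x^2 dx = -1000/3;  ∫_0^5 -4*x dx = -50;
    ∫_0^5 1 dx = 5.
  Sum: 1250000/7 + 125000 + 32500 + 2500 − 1000/3 − 50 + 5 = 7102055/21.
Adding: ||u||_{H^1}^2 = 30510365/63 + 7102055/21 = 51816530/63.


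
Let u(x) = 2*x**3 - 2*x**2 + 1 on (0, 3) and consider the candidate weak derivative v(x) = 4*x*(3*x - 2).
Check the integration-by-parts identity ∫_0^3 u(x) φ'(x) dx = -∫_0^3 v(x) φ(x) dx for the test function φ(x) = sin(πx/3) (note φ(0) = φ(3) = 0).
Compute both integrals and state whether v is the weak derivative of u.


LHS = -126/π + 648/π^3, RHS = -252/π + 1296/π^3. No, v is not the weak derivative of u.

u(x) = 2*x**3 - 2*x**2 + 1, classical derivative u'(x) = 6*x**2 - 4*x.
φ(x) = sin(πx/3), so φ'(x) = π*cos(π*x/3)/3.
Note φ(0) = φ(3) = 0, so the boundary term u·φ vanishes.
LHS = ∫_0^3 u(x) φ'(x) dx = ∫_0^3 (2*π*x^3*cos(π*x/3)/3 - 2*π*x^2*cos(π*x/3)/3 + π*cos(π*x/3)/3) dx. Term by term:
  ∫_0^3 π*cos(π*x/3)/3 dx = 0;  ∫_0^3 -2*π*x^2*cos(π*x/3)/3 dx = 36/π;  ∫_0^3 2*π*x^3*cos(π*x/3)/3 dx = -162/π + 648/π^3.
Sum: 0 + 36/π + -162/π + 648/π^3 = -126/π + 648/π^3.
So LHS = -126/π + 648/π^3.
∫_0^3 v(x) φ(x) dx = ∫_0^3 (12*x^2*sin(π*x/3) - 8*x*sin(π*x/3)) dx. Term by term:
  ∫_0^3 -8*x*sin(π*x/3) dx = -72/π;  ∫_0^3 12*x^2*sin(π*x/3) dx = -1296/π^3 + 324/π.
Sum: -72/π + -1296/π^3 + 324/π = -1296/π^3 + 252/π.
So RHS = -∫_0^3 v(x) φ(x) dx = -252/π + 1296/π^3.
LHS − RHS = -648/π^3 + 126/π ≠ 0, so the identity fails.
(For a valid weak derivative the identity must hold for EVERY test function, in particular this one. The failure shows v is NOT the weak derivative of u.)
Correct weak derivative would be u'(x) = 6*x**2 - 4*x.


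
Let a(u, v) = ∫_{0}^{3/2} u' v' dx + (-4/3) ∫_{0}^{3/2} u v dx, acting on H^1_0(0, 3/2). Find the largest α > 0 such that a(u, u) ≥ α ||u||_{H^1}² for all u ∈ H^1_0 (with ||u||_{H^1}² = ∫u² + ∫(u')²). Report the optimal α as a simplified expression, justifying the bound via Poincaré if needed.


α = 4*(-3 + π^2)/(9 + 4*π^2)

Coercivity of a(·,·) on H^1_0(0, 3/2) means a(u, u) ≥ α ||u||_{H^1}² for every u ∈ H^1_0.
The interval has length L = 3/2, and Poincaré/coercivity depend only on L. Here a(u, u) = ∫(u')² + (-4/3)·∫u².
Here c = -4/3 < 0 with |c| < (π/L)² = 4*π^2/9, so coercivity still holds. The condition a(u,u) ≥ α||u||_{H^1}² reads (1−α)∫(u')² ≥ (α−c)∫u². Any admissible α is ≤ 1 (rapidly oscillating u have ∫u²/∫(u')² → 0), and α = 1 would force 0 ≥ (1−c)∫u², impossible since c < 1; so 1−α > 0. By the sharp Poincaré inequality on H^1_0 of an interval of length L, ∫(u')² ≥ (π/L)²∫u² with equality for the first sine mode sin(π(x−x₀)/L) (x₀ the left endpoint), so the inequality holds for all u iff (1−α)(π/L)² ≥ α − c, i.e. α ≤ ((π/L)² + c)/((π/L)² + 1) = (1 + c(L/π)²)/(1 + (L/π)²). (Direct route, valid since c ≤ 0: Poincaré gives c∫u² ≥ c(L/π)²∫(u')², so a(u,u) ≥ (1 + c(L/π)²)∫(u')², while ||u||_{H^1}² ≤ (1 + (L/π)²)∫(u')²; dividing yields the same α.) With (π/L)² = 4*π^2/9 and c = -4/3, the largest admissible constant is α = ((π/L)² + c)/((π/L)² + 1).
Simplifying, α = 4*(-3 + π^2)/(9 + 4*π^2).


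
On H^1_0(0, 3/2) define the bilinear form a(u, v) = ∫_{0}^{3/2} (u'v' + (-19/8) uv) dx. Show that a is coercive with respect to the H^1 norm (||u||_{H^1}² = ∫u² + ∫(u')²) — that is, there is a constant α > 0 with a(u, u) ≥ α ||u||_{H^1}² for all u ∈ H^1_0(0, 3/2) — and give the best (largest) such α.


α = (-171 + 32*π^2)/(8*(9 + 4*π^2))

Coercivity of a(·,·) on H^1_0(0, 3/2) means a(u, u) ≥ α ||u||_{H^1}² for every u ∈ H^1_0.
The interval has length L = 3/2, and Poincaré/coercivity depend only on L. Here a(u, u) = ∫(u')² + (-19/8)·∫u².
Here c = -19/8 < 0 with |c| < (π/L)² = 4*π^2/9, so coercivity still holds. The condition a(u,u) ≥ α||u||_{H^1}² reads (1−α)∫(u')² ≥ (α−c)∫u². Any admissible α is ≤ 1 (rapidly oscillating u have ∫u²/∫(u')² → 0), and α = 1 would force 0 ≥ (1−c)∫u², impossible since c < 1; so 1−α > 0. By the sharp Poincaré inequality on H^1_0 of an interval of length L, ∫(u')² ≥ (π/L)²∫u² with equality for the first sine mode sin(π(x−x₀)/L) (x₀ the left endpoint), so the inequality holds for all u iff (1−α)(π/L)² ≥ α − c, i.e. α ≤ ((π/L)² + c)/((π/L)² + 1) = (1 + c(L/π)²)/(1 + (L/π)²). (Direct route, valid since c ≤ 0: Poincaré gives c∫u² ≥ c(L/π)²∫(u')², so a(u,u) ≥ (1 + c(L/π)²)∫(u')², while ||u||_{H^1}² ≤ (1 + (L/π)²)∫(u')²; dividing yields the same α.) With (π/L)² = 4*π^2/9 and c = -19/8, the largest admissible constant is α = ((π/L)² + c)/((π/L)² + 1).
Simplifying, α = (-171 + 32*π^2)/(8*(9 + 4*π^2)).


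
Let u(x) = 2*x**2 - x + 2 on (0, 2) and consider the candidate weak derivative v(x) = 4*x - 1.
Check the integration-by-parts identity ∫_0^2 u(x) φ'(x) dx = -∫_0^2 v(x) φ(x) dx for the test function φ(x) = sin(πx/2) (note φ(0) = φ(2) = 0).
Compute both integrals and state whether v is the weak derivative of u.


LHS = -12/π, RHS = -12/π. Yes, v = u' weakly.

u(x) = 2*x**2 - x + 2, classical derivative u'(x) = 4*x - 1.
φ(x) = sin(πx/2), so φ'(x) = π*cos(π*x/2)/2.
Note φ(0) = φ(2) = 0, so the boundary term u·φ vanishes.
LHS = ∫_0^2 u(x) φ'(x) dx = ∫_0^2 (π*x^2*cos(π*x/2) - π*x*cos(π*x/2)/2 + π*cos(π*x/2)) dx. Term by term:
  ∫_0^2 π*cos(π*x/2) dx = 0;  ∫_0^2 π*x^2*cos(π*x/2) dx = -16/π;  ∫_0^2 -π*x*cos(π*x/2)/2 dx = 4/π.
Sum: 0 − 16/π + 4/π = -12/π.
So LHS = -12/π.
∫_0^2 v(x) φ(x) dx = ∫_0^2 (4*x*sin(π*x/2) - sin(π*x/2)) dx. Term by term:
  ∫_0^2 -sin(π*x/2) dx = -4/π;  ∫_0^2 4*x*sin(π*x/2) dx = 16/π.
Sum: -4/π + 16/π = 12/π.
So RHS = -∫_0^2 v(x) φ(x) dx = -12/π.
LHS = RHS, so the identity holds for this test φ.
Moreover u is smooth here and v(x) = u'(x) = 4*x - 1 pointwise, so the identity holds for every test function. Hence v is the weak derivative of u.


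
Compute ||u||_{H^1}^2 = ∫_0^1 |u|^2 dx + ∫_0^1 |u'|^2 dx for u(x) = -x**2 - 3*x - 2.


||u||_{H^1}^2 = 971/30

The H^1 norm (squared) on an interval (0, L) is
  ||u||_{H^1}^2 = ∫_0^L u(x)^2 dx + ∫_0^L u'(x)^2 dx.
Compute u'(x) = -2*x - 3.
Then u(x)^2 = x**4 + 6*x**3 + 13*x**2 + 12*x + 4 and u'(x)^2 = 4*x**2 + 12*x + 9.
Integrate each monomial from 0 to 1 using ∫_0^1 c·x^n dx = c·1^(n+1)/(n+1):
  ∫_0^1 u(x)^2 dx = ∫_0^1 (x^4 + 6*x^3 + 13*x^2 + 12*x + 4) dx. Term by term:
    ∫_0^1 x^4 dx = 1/5;  ∫_0^1 6*x^3 dx = 3/2;  ∫_0^1 13*x^2 dx = 13/3;
    ∫_0^1 12*x dx = 6;  ∫_0^1 4 dx = 4.
  Sum: 1/5 + 3/2 + 13/3 + 6 + 4 = 481/30.
  ∫_0^1 u'(x)^2 dx = ∫_0^1 (4*x^2 + 12*x + 9) dx. Term by term:
    ∫_0^1 4*x^2 dx = 4/3;  ∫_0^1 12*x dx = 6;  ∫_0^1 9 dx = 9.
  Sum: 4/3 + 6 + 9 = 49/3.
Adding: ||u||_{H^1}^2 = 481/30 + 49/3 = 971/30.


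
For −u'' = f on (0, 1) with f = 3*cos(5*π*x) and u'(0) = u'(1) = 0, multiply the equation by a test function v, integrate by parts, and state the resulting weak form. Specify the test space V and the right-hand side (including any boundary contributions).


V = H^1(0, 1) (no boundary constraint on v; u is determined up to an additive constant); weak form: ∫_0^1 u'v' dx = ∫_0^1 (3*cos(5*π*x)) v dx for all v ∈ V.

Multiply both sides by a test function v and integrate from 0 to 1:
  ∫_0^1 −u''(x) v(x) dx = ∫_0^1 f(x) v(x) dx.
Integrate the LHS by parts once:
  ∫_0^1 −u'' v dx = −[u'(x) v(x)]_0^1 + ∫_0^1 u'(x) v'(x) dx.
Thus ∫_0^1 u'(x) v'(x) dx = ∫_0^1 f(x) v(x) dx + [u'(x) v(x)]_0^1.
Choose V so that boundary terms are either known or forced to vanish.
u has homogeneous Neumann: u'(0) = u'(1) = 0. So [u' v]_0^1 = 0·v(1) − 0·v(0) = 0 for any v; take V = H^1(0, 1).
Weak formulation: find u (satisfying any essential BC) such that ∫_0^1 u'(x) v'(x) dx = ∫_0^1 f v dx for all v ∈ V (homogeneous Neumann, so boundary terms vanish).
Substituting f(x) = 3*cos(5*π*x), the right-hand side is ∫_0^1 (3*cos(5*π*x)) v dx.
Compatibility check (pure Neumann): taking v ≡ 1 ∈ V gives 0 = ∫_0^1 f dx + (0) − (0), i.e. ∫_0^1 f dx must equal u'(0) − u'(1) = 0. Indeed ∫_0^1 (3*cos(5*π*x)) dx = 0, so the data are compatible. The solution is then unique only up to an additive constant (fix it e.g. by requiring ∫_0^1 u dx = 0).
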